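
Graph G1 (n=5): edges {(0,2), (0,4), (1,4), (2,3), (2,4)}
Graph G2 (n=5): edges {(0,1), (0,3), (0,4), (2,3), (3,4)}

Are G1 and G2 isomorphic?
Yes, isomorphic

The graphs are isomorphic.
One valid mapping φ: V(G1) → V(G2): 0→4, 1→1, 2→3, 3→2, 4→0

Verify φ preserves adjacency — for each edge of G1, its image is an edge of G2:
  (0,2) → (φ(0),φ(2)) = (3,4) ∈ E(G2) ✓
  (0,4) → (φ(0),φ(4)) = (0,4) ∈ E(G2) ✓
  (1,4) → (φ(1),φ(4)) = (0,1) ∈ E(G2) ✓
  (2,3) → (φ(2),φ(3)) = (2,3) ∈ E(G2) ✓
  (2,4) → (φ(2),φ(4)) = (0,3) ∈ E(G2) ✓
All 5 edges of G1 map to edges of G2, and |E(G1)| = |E(G2)| = 5, so φ is a bijection on edges as well as vertices. Hence G1 ≅ G2.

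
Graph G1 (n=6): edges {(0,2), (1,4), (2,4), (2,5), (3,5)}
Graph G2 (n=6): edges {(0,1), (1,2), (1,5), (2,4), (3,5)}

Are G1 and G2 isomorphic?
Yes, isomorphic

The graphs are isomorphic.
One valid mapping φ: V(G1) → V(G2): 0→0, 1→3, 2→1, 3→4, 4→5, 5→2

Verify φ preserves adjacency — for each edge of G1, its image is an edge of G2:
  (0,2) → (φ(0),φ(2)) = (0,1) ∈ E(G2) ✓
  (1,4) → (φ(1),φ(4)) = (3,5) ∈ E(G2) ✓
  (2,4) → (φ(2),φ(4)) = (1,5) ∈ E(G2) ✓
  (2,5) → (φ(2),φ(5)) = (1,2) ∈ E(G2) ✓
  (3,5) → (φ(3),φ(5)) = (2,4) ∈ E(G2) ✓
All 5 edges of G1 map to edges of G2, and |E(G1)| = |E(G2)| = 5, so φ is a bijection on edges as well as vertices. Hence G1 ≅ G2.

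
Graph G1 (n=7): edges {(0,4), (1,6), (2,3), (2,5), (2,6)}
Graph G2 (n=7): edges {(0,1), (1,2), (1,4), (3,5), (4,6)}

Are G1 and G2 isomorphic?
Yes, isomorphic

The graphs are isomorphic.
One valid mapping φ: V(G1) → V(G2): 0→5, 1→6, 2→1, 3→0, 4→3, 5→2, 6→4

Verify φ preserves adjacency — for each edge of G1, its image is an edge of G2:
  (0,4) → (φ(0),φ(4)) = (3,5) ∈ E(G2) ✓
  (1,6) → (φ(1),φ(6)) = (4,6) ∈ E(G2) ✓
  (2,3) → (φ(2),φ(3)) = (0,1) ∈ E(G2) ✓
  (2,5) → (φ(2),φ(5)) = (1,2) ∈ E(G2) ✓
  (2,6) → (φ(2),φ(6)) = (1,4) ∈ E(G2) ✓
All 5 edges of G1 map to edges of G2, and |E(G1)| = |E(G2)| = 5, so φ is a bijection on edges as well as vertices. Hence G1 ≅ G2.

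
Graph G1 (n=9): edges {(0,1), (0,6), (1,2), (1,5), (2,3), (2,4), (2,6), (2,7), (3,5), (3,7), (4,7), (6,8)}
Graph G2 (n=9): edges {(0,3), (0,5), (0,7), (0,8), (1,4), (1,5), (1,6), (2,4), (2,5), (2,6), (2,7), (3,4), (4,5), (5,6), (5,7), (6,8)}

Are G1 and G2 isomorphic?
No, not isomorphic

The graphs are NOT isomorphic.

Counting triangles (3-cliques): G1 has 2, G2 has 6.
Triangle count is an isomorphism invariant, so differing triangle counts rule out isomorphism.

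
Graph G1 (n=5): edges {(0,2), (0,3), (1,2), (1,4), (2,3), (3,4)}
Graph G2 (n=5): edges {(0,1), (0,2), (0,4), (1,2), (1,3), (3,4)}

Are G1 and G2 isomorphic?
Yes, isomorphic

The graphs are isomorphic.
One valid mapping φ: V(G1) → V(G2): 0→2, 1→3, 2→1, 3→0, 4→4

Verify φ preserves adjacency — for each edge of G1, its image is an edge of G2:
  (0,2) → (φ(0),φ(2)) = (1,2) ∈ E(G2) ✓
  (0,3) → (φ(0),φ(3)) = (0,2) ∈ E(G2) ✓
  (1,2) → (φ(1),φ(2)) = (1,3) ∈ E(G2) ✓
  (1,4) → (φ(1),φ(4)) = (3,4) ∈ E(G2) ✓
  (2,3) → (φ(2),φ(3)) = (0,1) ∈ E(G2) ✓
  (3,4) → (φ(3),φ(4)) = (0,4) ∈ E(G2) ✓
All 6 edges of G1 map to edges of G2, and |E(G1)| = |E(G2)| = 6, so φ is a bijection on edges as well as vertices. Hence G1 ≅ G2.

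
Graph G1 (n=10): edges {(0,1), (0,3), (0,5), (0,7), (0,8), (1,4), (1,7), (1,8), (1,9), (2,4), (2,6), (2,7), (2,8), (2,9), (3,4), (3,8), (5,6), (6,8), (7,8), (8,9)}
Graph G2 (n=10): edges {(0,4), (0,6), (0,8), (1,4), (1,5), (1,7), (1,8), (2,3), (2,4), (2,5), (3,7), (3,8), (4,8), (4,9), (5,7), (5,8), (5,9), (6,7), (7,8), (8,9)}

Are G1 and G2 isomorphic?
Yes, isomorphic

The graphs are isomorphic.
One valid mapping φ: V(G1) → V(G2): 0→7, 1→5, 2→4, 3→3, 4→2, 5→6, 6→0, 7→1, 8→8, 9→9

Verify φ preserves adjacency — for each edge of G1, its image is an edge of G2:
  (0,1) → (φ(0),φ(1)) = (5,7) ∈ E(G2) ✓
  (0,3) → (φ(0),φ(3)) = (3,7) ∈ E(G2) ✓
  (0,5) → (φ(0),φ(5)) = (6,7) ∈ E(G2) ✓
  (0,7) → (φ(0),φ(7)) = (1,7) ∈ E(G2) ✓
  (0,8) → (φ(0),φ(8)) = (7,8) ∈ E(G2) ✓
  (1,4) → (φ(1),φ(4)) = (2,5) ∈ E(G2) ✓
  (1,7) → (φ(1),φ(7)) = (1,5) ∈ E(G2) ✓
  (1,8) → (φ(1),φ(8)) = (5,8) ∈ E(G2) ✓
  (1,9) → (φ(1),φ(9)) = (5,9) ∈ E(G2) ✓
  (2,4) → (φ(2),φ(4)) = (2,4) ∈ E(G2) ✓
  (2,6) → (φ(2),φ(6)) = (0,4) ∈ E(G2) ✓
  (2,7) → (φ(2),φ(7)) = (1,4) ∈ E(G2) ✓
  (2,8) → (φ(2),φ(8)) = (4,8) ∈ E(G2) ✓
  (2,9) → (φ(2),φ(9)) = (4,9) ∈ E(G2) ✓
  (3,4) → (φ(3),φ(4)) = (2,3) ∈ E(G2) ✓
  (3,8) → (φ(3),φ(8)) = (3,8) ∈ E(G2) ✓
  (5,6) → (φ(5),φ(6)) = (0,6) ∈ E(G2) ✓
  (6,8) → (φ(6),φ(8)) = (0,8) ∈ E(G2) ✓
  (7,8) → (φ(7),φ(8)) = (1,8) ∈ E(G2) ✓
  (8,9) → (φ(8),φ(9)) = (8,9) ∈ E(G2) ✓
All 20 edges of G1 map to edges of G2, and |E(G1)| = |E(G2)| = 20, so φ is a bijection on edges as well as vertices. Hence G1 ≅ G2.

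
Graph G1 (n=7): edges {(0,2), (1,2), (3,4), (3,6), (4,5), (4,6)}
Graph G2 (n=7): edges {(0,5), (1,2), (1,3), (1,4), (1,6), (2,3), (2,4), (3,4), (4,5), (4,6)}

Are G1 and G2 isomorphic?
No, not isomorphic

The graphs are NOT isomorphic.

Degrees in G1: deg(0)=1, deg(1)=1, deg(2)=2, deg(3)=2, deg(4)=3, deg(5)=1, deg(6)=2.
Sorted degree sequence of G1: [3, 2, 2, 2, 1, 1, 1].
Degrees in G2: deg(0)=1, deg(1)=4, deg(2)=3, deg(3)=3, deg(4)=5, deg(5)=2, deg(6)=2.
Sorted degree sequence of G2: [5, 4, 3, 3, 2, 2, 1].
The (sorted) degree sequence is an isomorphism invariant, so since G1 and G2 have different degree sequences they cannot be isomorphic.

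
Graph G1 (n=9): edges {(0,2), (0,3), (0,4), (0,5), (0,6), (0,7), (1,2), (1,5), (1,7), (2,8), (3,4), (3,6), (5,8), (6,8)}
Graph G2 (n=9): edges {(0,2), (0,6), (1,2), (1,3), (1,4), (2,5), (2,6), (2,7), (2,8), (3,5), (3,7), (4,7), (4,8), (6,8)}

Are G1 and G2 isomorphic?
Yes, isomorphic

The graphs are isomorphic.
One valid mapping φ: V(G1) → V(G2): 0→2, 1→3, 2→1, 3→6, 4→0, 5→7, 6→8, 7→5, 8→4

Verify φ preserves adjacency — for each edge of G1, its image is an edge of G2:
  (0,2) → (φ(0),φ(2)) = (1,2) ∈ E(G2) ✓
  (0,3) → (φ(0),φ(3)) = (2,6) ∈ E(G2) ✓
  (0,4) → (φ(0),φ(4)) = (0,2) ∈ E(G2) ✓
  (0,5) → (φ(0),φ(5)) = (2,7) ∈ E(G2) ✓
  (0,6) → (φ(0),φ(6)) = (2,8) ∈ E(G2) ✓
  (0,7) → (φ(0),φ(7)) = (2,5) ∈ E(G2) ✓
  (1,2) → (φ(1),φ(2)) = (1,3) ∈ E(G2) ✓
  (1,5) → (φ(1),φ(5)) = (3,7) ∈ E(G2) ✓
  (1,7) → (φ(1),φ(7)) = (3,5) ∈ E(G2) ✓
  (2,8) → (φ(2),φ(8)) = (1,4) ∈ E(G2) ✓
  (3,4) → (φ(3),φ(4)) = (0,6) ∈ E(G2) ✓
  (3,6) → (φ(3),φ(6)) = (6,8) ∈ E(G2) ✓
  (5,8) → (φ(5),φ(8)) = (4,7) ∈ E(G2) ✓
  (6,8) → (φ(6),φ(8)) = (4,8) ∈ E(G2) ✓
All 14 edges of G1 map to edges of G2, and |E(G1)| = |E(G2)| = 14, so φ is a bijection on edges as well as vertices. Hence G1 ≅ G2.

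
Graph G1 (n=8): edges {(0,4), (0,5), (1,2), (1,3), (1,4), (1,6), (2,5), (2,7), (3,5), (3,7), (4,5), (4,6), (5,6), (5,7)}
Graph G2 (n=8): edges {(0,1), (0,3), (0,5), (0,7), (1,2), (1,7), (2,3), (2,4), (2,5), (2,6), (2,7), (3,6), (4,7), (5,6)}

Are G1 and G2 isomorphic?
Yes, isomorphic

The graphs are isomorphic.
One valid mapping φ: V(G1) → V(G2): 0→4, 1→0, 2→3, 3→5, 4→7, 5→2, 6→1, 7→6

Verify φ preserves adjacency — for each edge of G1, its image is an edge of G2:
  (0,4) → (φ(0),φ(4)) = (4,7) ∈ E(G2) ✓
  (0,5) → (φ(0),φ(5)) = (2,4) ∈ E(G2) ✓
  (1,2) → (φ(1),φ(2)) = (0,3) ∈ E(G2) ✓
  (1,3) → (φ(1),φ(3)) = (0,5) ∈ E(G2) ✓
  (1,4) → (φ(1),φ(4)) = (0,7) ∈ E(G2) ✓
  (1,6) → (φ(1),φ(6)) = (0,1) ∈ E(G2) ✓
  (2,5) → (φ(2),φ(5)) = (2,3) ∈ E(G2) ✓
  (2,7) → (φ(2),φ(7)) = (3,6) ∈ E(G2) ✓
  (3,5) → (φ(3),φ(5)) = (2,5) ∈ E(G2) ✓
  (3,7) → (φ(3),φ(7)) = (5,6) ∈ E(G2) ✓
  (4,5) → (φ(4),φ(5)) = (2,7) ∈ E(G2) ✓
  (4,6) → (φ(4),φ(6)) = (1,7) ∈ E(G2) ✓
  (5,6) → (φ(5),φ(6)) = (1,2) ∈ E(G2) ✓
  (5,7) → (φ(5),φ(7)) = (2,6) ∈ E(G2) ✓
All 14 edges of G1 map to edges of G2, and |E(G1)| = |E(G2)| = 14, so φ is a bijection on edges as well as vertices. Hence G1 ≅ G2.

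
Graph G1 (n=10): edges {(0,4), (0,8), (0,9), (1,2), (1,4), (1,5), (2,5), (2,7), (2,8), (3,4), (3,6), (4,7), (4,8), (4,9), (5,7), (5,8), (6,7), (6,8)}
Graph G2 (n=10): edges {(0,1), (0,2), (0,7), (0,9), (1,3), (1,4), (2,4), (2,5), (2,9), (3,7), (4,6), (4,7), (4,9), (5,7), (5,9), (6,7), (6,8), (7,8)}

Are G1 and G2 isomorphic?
Yes, isomorphic

The graphs are isomorphic.
One valid mapping φ: V(G1) → V(G2): 0→6, 1→5, 2→9, 3→3, 4→7, 5→2, 6→1, 7→0, 8→4, 9→8

Verify φ preserves adjacency — for each edge of G1, its image is an edge of G2:
  (0,4) → (φ(0),φ(4)) = (6,7) ∈ E(G2) ✓
  (0,8) → (φ(0),φ(8)) = (4,6) ∈ E(G2) ✓
  (0,9) → (φ(0),φ(9)) = (6,8) ∈ E(G2) ✓
  (1,2) → (φ(1),φ(2)) = (5,9) ∈ E(G2) ✓
  (1,4) → (φ(1),φ(4)) = (5,7) ∈ E(G2) ✓
  (1,5) → (φ(1),φ(5)) = (2,5) ∈ E(G2) ✓
  (2,5) → (φ(2),φ(5)) = (2,9) ∈ E(G2) ✓
  (2,7) → (φ(2),φ(7)) = (0,9) ∈ E(G2) ✓
  (2,8) → (φ(2),φ(8)) = (4,9) ∈ E(G2) ✓
  (3,4) → (φ(3),φ(4)) = (3,7) ∈ E(G2) ✓
  (3,6) → (φ(3),φ(6)) = (1,3) ∈ E(G2) ✓
  (4,7) → (φ(4),φ(7)) = (0,7) ∈ E(G2) ✓
  (4,8) → (φ(4),φ(8)) = (4,7) ∈ E(G2) ✓
  (4,9) → (φ(4),φ(9)) = (7,8) ∈ E(G2) ✓
  (5,7) → (φ(5),φ(7)) = (0,2) ∈ E(G2) ✓
  (5,8) → (φ(5),φ(8)) = (2,4) ∈ E(G2) ✓
  (6,7) → (φ(6),φ(7)) = (0,1) ∈ E(G2) ✓
  (6,8) → (φ(6),φ(8)) = (1,4) ∈ E(G2) ✓
All 18 edges of G1 map to edges of G2, and |E(G1)| = |E(G2)| = 18, so φ is a bijection on edges as well as vertices. Hence G1 ≅ G2.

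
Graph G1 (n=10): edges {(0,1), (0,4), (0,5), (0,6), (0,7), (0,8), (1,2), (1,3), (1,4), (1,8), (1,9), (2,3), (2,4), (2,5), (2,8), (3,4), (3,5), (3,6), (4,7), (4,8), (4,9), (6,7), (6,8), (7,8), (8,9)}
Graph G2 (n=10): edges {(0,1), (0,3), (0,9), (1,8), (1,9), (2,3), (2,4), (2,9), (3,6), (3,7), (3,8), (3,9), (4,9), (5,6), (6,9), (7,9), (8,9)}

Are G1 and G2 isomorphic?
No, not isomorphic

The graphs are NOT isomorphic.

Degrees in G1: deg(0)=6, deg(1)=6, deg(2)=5, deg(3)=5, deg(4)=7, deg(5)=3, deg(6)=4, deg(7)=4, deg(8)=7, deg(9)=3.
Sorted degree sequence of G1: [7, 7, 6, 6, 5, 5, 4, 4, 3, 3].
Degrees in G2: deg(0)=3, deg(1)=3, deg(2)=3, deg(3)=6, deg(4)=2, deg(5)=1, deg(6)=3, deg(7)=2, deg(8)=3, deg(9)=8.
Sorted degree sequence of G2: [8, 6, 3, 3, 3, 3, 3, 2, 2, 1].
The (sorted) degree sequence is an isomorphism invariant, so since G1 and G2 have different degree sequences they cannot be isomorphic.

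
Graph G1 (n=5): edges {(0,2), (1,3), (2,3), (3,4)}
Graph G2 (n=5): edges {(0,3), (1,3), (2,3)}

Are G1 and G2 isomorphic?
No, not isomorphic

The graphs are NOT isomorphic.

Connected components of G1: 1 component(s) with vertex sets [[0, 1, 2, 3, 4]], sizes [5].
Connected components of G2: 2 component(s) with vertex sets [[4], [0, 1, 2, 3]], sizes [1, 4].
The number of connected components (and the multiset of component sizes) is an isomorphism invariant — an isomorphism maps each component of G1 bijectively onto a component of G2. Since G1 has 1 component(s) and G2 has 2, they cannot be isomorphic.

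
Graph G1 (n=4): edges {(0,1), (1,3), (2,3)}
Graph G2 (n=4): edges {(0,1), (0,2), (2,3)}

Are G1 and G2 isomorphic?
Yes, isomorphic

The graphs are isomorphic.
One valid mapping φ: V(G1) → V(G2): 0→1, 1→0, 2→3, 3→2

Verify φ preserves adjacency — for each edge of G1, its image is an edge of G2:
  (0,1) → (φ(0),φ(1)) = (0,1) ∈ E(G2) ✓
  (1,3) → (φ(1),φ(3)) = (0,2) ∈ E(G2) ✓
  (2,3) → (φ(2),φ(3)) = (2,3) ∈ E(G2) ✓
All 3 edges of G1 map to edges of G2, and |E(G1)| = |E(G2)| = 3, so φ is a bijection on edges as well as vertices. Hence G1 ≅ G2.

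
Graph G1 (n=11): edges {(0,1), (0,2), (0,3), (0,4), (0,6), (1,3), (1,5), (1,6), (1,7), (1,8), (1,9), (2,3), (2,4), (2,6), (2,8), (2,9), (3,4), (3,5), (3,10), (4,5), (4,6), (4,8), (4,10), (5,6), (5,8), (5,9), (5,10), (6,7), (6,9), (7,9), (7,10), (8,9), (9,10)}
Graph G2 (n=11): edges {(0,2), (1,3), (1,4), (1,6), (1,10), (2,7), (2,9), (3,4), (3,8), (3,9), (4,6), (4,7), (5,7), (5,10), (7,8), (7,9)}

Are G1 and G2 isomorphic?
No, not isomorphic

The graphs are NOT isomorphic.

Counting triangles (3-cliques): G1 has 31, G2 has 3.
Triangle count is an isomorphism invariant, so differing triangle counts rule out isomorphism.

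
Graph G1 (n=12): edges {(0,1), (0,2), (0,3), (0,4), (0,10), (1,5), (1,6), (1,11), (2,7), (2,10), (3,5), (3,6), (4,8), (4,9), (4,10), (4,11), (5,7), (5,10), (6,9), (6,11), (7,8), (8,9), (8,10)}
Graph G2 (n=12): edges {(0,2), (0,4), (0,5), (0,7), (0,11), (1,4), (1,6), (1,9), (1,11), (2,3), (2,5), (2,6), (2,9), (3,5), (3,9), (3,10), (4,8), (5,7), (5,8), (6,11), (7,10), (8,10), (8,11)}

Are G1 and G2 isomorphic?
Yes, isomorphic

The graphs are isomorphic.
One valid mapping φ: V(G1) → V(G2): 0→0, 1→11, 2→7, 3→4, 4→2, 5→8, 6→1, 7→10, 8→3, 9→9, 10→5, 11→6

Verify φ preserves adjacency — for each edge of G1, its image is an edge of G2:
  (0,1) → (φ(0),φ(1)) = (0,11) ∈ E(G2) ✓
  (0,2) → (φ(0),φ(2)) = (0,7) ∈ E(G2) ✓
  (0,3) → (φ(0),φ(3)) = (0,4) ∈ E(G2) ✓
  (0,4) → (φ(0),φ(4)) = (0,2) ∈ E(G2) ✓
  (0,10) → (φ(0),φ(10)) = (0,5) ∈ E(G2) ✓
  (1,5) → (φ(1),φ(5)) = (8,11) ∈ E(G2) ✓
  (1,6) → (φ(1),φ(6)) = (1,11) ∈ E(G2) ✓
  (1,11) → (φ(1),φ(11)) = (6,11) ∈ E(G2) ✓
  (2,7) → (φ(2),φ(7)) = (7,10) ∈ E(G2) ✓
  (2,10) → (φ(2),φ(10)) = (5,7) ∈ E(G2) ✓
  (3,5) → (φ(3),φ(5)) = (4,8) ∈ E(G2) ✓
  (3,6) → (φ(3),φ(6)) = (1,4) ∈ E(G2) ✓
  (4,8) → (φ(4),φ(8)) = (2,3) ∈ E(G2) ✓
  (4,9) → (φ(4),φ(9)) = (2,9) ∈ E(G2) ✓
  (4,10) → (φ(4),φ(10)) = (2,5) ∈ E(G2) ✓
  (4,11) → (φ(4),φ(11)) = (2,6) ∈ E(G2) ✓
  (5,7) → (φ(5),φ(7)) = (8,10) ∈ E(G2) ✓
  (5,10) → (φ(5),φ(10)) = (5,8) ∈ E(G2) ✓
  (6,9) → (φ(6),φ(9)) = (1,9) ∈ E(G2) ✓
  (6,11) → (φ(6),φ(11)) = (1,6) ∈ E(G2) ✓
  (7,8) → (φ(7),φ(8)) = (3,10) ∈ E(G2) ✓
  (8,9) → (φ(8),φ(9)) = (3,9) ∈ E(G2) ✓
  (8,10) → (φ(8),φ(10)) = (3,5) ∈ E(G2) ✓
All 23 edges of G1 map to edges of G2, and |E(G1)| = |E(G2)| = 23, so φ is a bijection on edges as well as vertices. Hence G1 ≅ G2.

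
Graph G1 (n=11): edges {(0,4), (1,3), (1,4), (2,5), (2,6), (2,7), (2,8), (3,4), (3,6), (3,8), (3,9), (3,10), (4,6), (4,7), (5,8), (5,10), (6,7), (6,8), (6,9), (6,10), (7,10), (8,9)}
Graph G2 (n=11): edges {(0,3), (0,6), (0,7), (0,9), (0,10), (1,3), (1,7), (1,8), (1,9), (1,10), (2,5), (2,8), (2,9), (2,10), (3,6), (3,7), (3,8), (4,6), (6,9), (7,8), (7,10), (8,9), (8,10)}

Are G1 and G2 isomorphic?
No, not isomorphic

The graphs are NOT isomorphic.

Counting triangles (3-cliques): G1 has 12, G2 has 14.
Triangle count is an isomorphism invariant, so differing triangle counts rule out isomorphism.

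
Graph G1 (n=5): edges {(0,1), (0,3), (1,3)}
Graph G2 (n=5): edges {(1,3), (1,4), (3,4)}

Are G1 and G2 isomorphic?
Yes, isomorphic

The graphs are isomorphic.
One valid mapping φ: V(G1) → V(G2): 0→4, 1→3, 2→2, 3→1, 4→0

Verify φ preserves adjacency — for each edge of G1, its image is an edge of G2:
  (0,1) → (φ(0),φ(1)) = (3,4) ∈ E(G2) ✓
  (0,3) → (φ(0),φ(3)) = (1,4) ∈ E(G2) ✓
  (1,3) → (φ(1),φ(3)) = (1,3) ∈ E(G2) ✓
All 3 edges of G1 map to edges of G2, and |E(G1)| = |E(G2)| = 3, so φ is a bijection on edges as well as vertices. Hence G1 ≅ G2.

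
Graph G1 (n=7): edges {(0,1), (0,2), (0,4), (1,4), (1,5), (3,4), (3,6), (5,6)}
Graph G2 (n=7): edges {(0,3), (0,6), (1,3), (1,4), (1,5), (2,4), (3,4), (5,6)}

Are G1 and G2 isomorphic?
Yes, isomorphic

The graphs are isomorphic.
One valid mapping φ: V(G1) → V(G2): 0→4, 1→1, 2→2, 3→0, 4→3, 5→5, 6→6

Verify φ preserves adjacency — for each edge of G1, its image is an edge of G2:
  (0,1) → (φ(0),φ(1)) = (1,4) ∈ E(G2) ✓
  (0,2) → (φ(0),φ(2)) = (2,4) ∈ E(G2) ✓
  (0,4) → (φ(0),φ(4)) = (3,4) ∈ E(G2) ✓
  (1,4) → (φ(1),φ(4)) = (1,3) ∈ E(G2) ✓
  (1,5) → (φ(1),φ(5)) = (1,5) ∈ E(G2) ✓
  (3,4) → (φ(3),φ(4)) = (0,3) ∈ E(G2) ✓
  (3,6) → (φ(3),φ(6)) = (0,6) ∈ E(G2) ✓
  (5,6) → (φ(5),φ(6)) = (5,6) ∈ E(G2) ✓
All 8 edges of G1 map to edges of G2, and |E(G1)| = |E(G2)| = 8, so φ is a bijection on edges as well as vertices. Hence G1 ≅ G2.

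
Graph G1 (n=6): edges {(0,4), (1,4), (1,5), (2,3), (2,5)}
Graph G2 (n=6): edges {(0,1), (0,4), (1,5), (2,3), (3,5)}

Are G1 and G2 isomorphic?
Yes, isomorphic

The graphs are isomorphic.
One valid mapping φ: V(G1) → V(G2): 0→4, 1→1, 2→3, 3→2, 4→0, 5→5

Verify φ preserves adjacency — for each edge of G1, its image is an edge of G2:
  (0,4) → (φ(0),φ(4)) = (0,4) ∈ E(G2) ✓
  (1,4) → (φ(1),φ(4)) = (0,1) ∈ E(G2) ✓
  (1,5) → (φ(1),φ(5)) = (1,5) ∈ E(G2) ✓
  (2,3) → (φ(2),φ(3)) = (2,3) ∈ E(G2) ✓
  (2,5) → (φ(2),φ(5)) = (3,5) ∈ E(G2) ✓
All 5 edges of G1 map to edges of G2, and |E(G1)| = |E(G2)| = 5, so φ is a bijection on edges as well as vertices. Hence G1 ≅ G2.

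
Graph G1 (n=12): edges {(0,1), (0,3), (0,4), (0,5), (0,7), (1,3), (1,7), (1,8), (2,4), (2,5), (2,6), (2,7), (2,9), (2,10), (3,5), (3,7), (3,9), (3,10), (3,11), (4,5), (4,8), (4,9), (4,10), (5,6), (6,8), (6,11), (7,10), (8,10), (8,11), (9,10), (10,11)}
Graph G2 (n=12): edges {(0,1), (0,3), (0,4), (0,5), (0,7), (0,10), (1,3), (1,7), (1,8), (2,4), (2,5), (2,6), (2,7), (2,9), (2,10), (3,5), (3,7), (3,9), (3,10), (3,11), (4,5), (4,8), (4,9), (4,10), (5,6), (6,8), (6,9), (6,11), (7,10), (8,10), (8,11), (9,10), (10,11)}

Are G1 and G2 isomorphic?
No, not isomorphic

The graphs are NOT isomorphic.

Counting edges: G1 has 31 edge(s); G2 has 33 edge(s).
Edge count is an isomorphism invariant (a bijection on vertices induces a bijection on edges), so differing edge counts rule out isomorphism.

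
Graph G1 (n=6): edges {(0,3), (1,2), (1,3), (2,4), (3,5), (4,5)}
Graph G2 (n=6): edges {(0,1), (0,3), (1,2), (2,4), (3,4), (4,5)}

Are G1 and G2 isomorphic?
Yes, isomorphic

The graphs are isomorphic.
One valid mapping φ: V(G1) → V(G2): 0→5, 1→3, 2→0, 3→4, 4→1, 5→2

Verify φ preserves adjacency — for each edge of G1, its image is an edge of G2:
  (0,3) → (φ(0),φ(3)) = (4,5) ∈ E(G2) ✓
  (1,2) → (φ(1),φ(2)) = (0,3) ∈ E(G2) ✓
  (1,3) → (φ(1),φ(3)) = (3,4) ∈ E(G2) ✓
  (2,4) → (φ(2),φ(4)) = (0,1) ∈ E(G2) ✓
  (3,5) → (φ(3),φ(5)) = (2,4) ∈ E(G2) ✓
  (4,5) → (φ(4),φ(5)) = (1,2) ∈ E(G2) ✓
All 6 edges of G1 map to edges of G2, and |E(G1)| = |E(G2)| = 6, so φ is a bijection on edges as well as vertices. Hence G1 ≅ G2.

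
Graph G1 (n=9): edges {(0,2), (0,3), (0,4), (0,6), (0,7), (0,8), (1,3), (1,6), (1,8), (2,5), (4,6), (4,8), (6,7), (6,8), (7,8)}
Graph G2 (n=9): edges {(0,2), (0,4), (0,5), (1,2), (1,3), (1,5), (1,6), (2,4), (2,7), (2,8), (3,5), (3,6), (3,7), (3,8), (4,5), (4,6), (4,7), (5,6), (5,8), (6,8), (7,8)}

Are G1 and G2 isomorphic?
No, not isomorphic

The graphs are NOT isomorphic.

Degrees in G1: deg(0)=6, deg(1)=3, deg(2)=2, deg(3)=2, deg(4)=3, deg(5)=1, deg(6)=5, deg(7)=3, deg(8)=5.
Sorted degree sequence of G1: [6, 5, 5, 3, 3, 3, 2, 2, 1].
Degrees in G2: deg(0)=3, deg(1)=4, deg(2)=5, deg(3)=5, deg(4)=5, deg(5)=6, deg(6)=5, deg(7)=4, deg(8)=5.
Sorted degree sequence of G2: [6, 5, 5, 5, 5, 5, 4, 4, 3].
The (sorted) degree sequence is an isomorphism invariant, so since G1 and G2 have different degree sequences they cannot be isomorphic.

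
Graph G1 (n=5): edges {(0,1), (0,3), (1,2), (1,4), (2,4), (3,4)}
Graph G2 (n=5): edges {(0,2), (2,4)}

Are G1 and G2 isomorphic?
No, not isomorphic

The graphs are NOT isomorphic.

Connected components of G1: 1 component(s) with vertex sets [[0, 1, 2, 3, 4]], sizes [5].
Connected components of G2: 3 component(s) with vertex sets [[1], [3], [0, 2, 4]], sizes [1, 1, 3].
The number of connected components (and the multiset of component sizes) is an isomorphism invariant — an isomorphism maps each component of G1 bijectively onto a component of G2. Since G1 has 1 component(s) and G2 has 3, they cannot be isomorphic.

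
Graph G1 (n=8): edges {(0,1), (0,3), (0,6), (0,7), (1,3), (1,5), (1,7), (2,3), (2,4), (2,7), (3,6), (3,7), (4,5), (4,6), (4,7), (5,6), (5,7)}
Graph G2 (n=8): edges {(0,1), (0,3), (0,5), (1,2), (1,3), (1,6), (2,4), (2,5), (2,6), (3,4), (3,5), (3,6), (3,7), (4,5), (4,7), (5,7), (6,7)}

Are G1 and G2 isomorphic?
Yes, isomorphic

The graphs are isomorphic.
One valid mapping φ: V(G1) → V(G2): 0→4, 1→7, 2→0, 3→5, 4→1, 5→6, 6→2, 7→3

Verify φ preserves adjacency — for each edge of G1, its image is an edge of G2:
  (0,1) → (φ(0),φ(1)) = (4,7) ∈ E(G2) ✓
  (0,3) → (φ(0),φ(3)) = (4,5) ∈ E(G2) ✓
  (0,6) → (φ(0),φ(6)) = (2,4) ∈ E(G2) ✓
  (0,7) → (φ(0),φ(7)) = (3,4) ∈ E(G2) ✓
  (1,3) → (φ(1),φ(3)) = (5,7) ∈ E(G2) ✓
  (1,5) → (φ(1),φ(5)) = (6,7) ∈ E(G2) ✓
  (1,7) → (φ(1),φ(7)) = (3,7) ∈ E(G2) ✓
  (2,3) → (φ(2),φ(3)) = (0,5) ∈ E(G2) ✓
  (2,4) → (φ(2),φ(4)) = (0,1) ∈ E(G2) ✓
  (2,7) → (φ(2),φ(7)) = (0,3) ∈ E(G2) ✓
  (3,6) → (φ(3),φ(6)) = (2,5) ∈ E(G2) ✓
  (3,7) → (φ(3),φ(7)) = (3,5) ∈ E(G2) ✓
  (4,5) → (φ(4),φ(5)) = (1,6) ∈ E(G2) ✓
  (4,6) → (φ(4),φ(6)) = (1,2) ∈ E(G2) ✓
  (4,7) → (φ(4),φ(7)) = (1,3) ∈ E(G2) ✓
  (5,6) → (φ(5),φ(6)) = (2,6) ∈ E(G2) ✓
  (5,7) → (φ(5),φ(7)) = (3,6) ∈ E(G2) ✓
All 17 edges of G1 map to edges of G2, and |E(G1)| = |E(G2)| = 17, so φ is a bijection on edges as well as vertices. Hence G1 ≅ G2.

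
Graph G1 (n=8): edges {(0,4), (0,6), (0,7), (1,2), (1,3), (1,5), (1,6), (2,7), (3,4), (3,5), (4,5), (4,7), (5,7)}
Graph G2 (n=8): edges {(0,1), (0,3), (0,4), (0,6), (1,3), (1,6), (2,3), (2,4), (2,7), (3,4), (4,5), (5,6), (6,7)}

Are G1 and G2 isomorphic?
Yes, isomorphic

The graphs are isomorphic.
One valid mapping φ: V(G1) → V(G2): 0→2, 1→6, 2→5, 3→1, 4→3, 5→0, 6→7, 7→4

Verify φ preserves adjacency — for each edge of G1, its image is an edge of G2:
  (0,4) → (φ(0),φ(4)) = (2,3) ∈ E(G2) ✓
  (0,6) → (φ(0),φ(6)) = (2,7) ∈ E(G2) ✓
  (0,7) → (φ(0),φ(7)) = (2,4) ∈ E(G2) ✓
  (1,2) → (φ(1),φ(2)) = (5,6) ∈ E(G2) ✓
  (1,3) → (φ(1),φ(3)) = (1,6) ∈ E(G2) ✓
  (1,5) → (φ(1),φ(5)) = (0,6) ∈ E(G2) ✓
  (1,6) → (φ(1),φ(6)) = (6,7) ∈ E(G2) ✓
  (2,7) → (φ(2),φ(7)) = (4,5) ∈ E(G2) ✓
  (3,4) → (φ(3),φ(4)) = (1,3) ∈ E(G2) ✓
  (3,5) → (φ(3),φ(5)) = (0,1) ∈ E(G2) ✓
  (4,5) → (φ(4),φ(5)) = (0,3) ∈ E(G2) ✓
  (4,7) → (φ(4),φ(7)) = (3,4) ∈ E(G2) ✓
  (5,7) → (φ(5),φ(7)) = (0,4) ∈ E(G2) ✓
All 13 edges of G1 map to edges of G2, and |E(G1)| = |E(G2)| = 13, so φ is a bijection on edges as well as vertices. Hence G1 ≅ G2.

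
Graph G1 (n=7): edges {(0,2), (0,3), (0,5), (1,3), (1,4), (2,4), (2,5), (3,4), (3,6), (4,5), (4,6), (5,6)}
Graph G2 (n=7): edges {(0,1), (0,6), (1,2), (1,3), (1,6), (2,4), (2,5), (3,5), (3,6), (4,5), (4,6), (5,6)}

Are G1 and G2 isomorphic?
Yes, isomorphic

The graphs are isomorphic.
One valid mapping φ: V(G1) → V(G2): 0→2, 1→0, 2→4, 3→1, 4→6, 5→5, 6→3

Verify φ preserves adjacency — for each edge of G1, its image is an edge of G2:
  (0,2) → (φ(0),φ(2)) = (2,4) ∈ E(G2) ✓
  (0,3) → (φ(0),φ(3)) = (1,2) ∈ E(G2) ✓
  (0,5) → (φ(0),φ(5)) = (2,5) ∈ E(G2) ✓
  (1,3) → (φ(1),φ(3)) = (0,1) ∈ E(G2) ✓
  (1,4) → (φ(1),φ(4)) = (0,6) ∈ E(G2) ✓
  (2,4) → (φ(2),φ(4)) = (4,6) ∈ E(G2) ✓
  (2,5) → (φ(2),φ(5)) = (4,5) ∈ E(G2) ✓
  (3,4) → (φ(3),φ(4)) = (1,6) ∈ E(G2) ✓
  (3,6) → (φ(3),φ(6)) = (1,3) ∈ E(G2) ✓
  (4,5) → (φ(4),φ(5)) = (5,6) ∈ E(G2) ✓
  (4,6) → (φ(4),φ(6)) = (3,6) ∈ E(G2) ✓
  (5,6) → (φ(5),φ(6)) = (3,5) ∈ E(G2) ✓
All 12 edges of G1 map to edges of G2, and |E(G1)| = |E(G2)| = 12, so φ is a bijection on edges as well as vertices. Hence G1 ≅ G2.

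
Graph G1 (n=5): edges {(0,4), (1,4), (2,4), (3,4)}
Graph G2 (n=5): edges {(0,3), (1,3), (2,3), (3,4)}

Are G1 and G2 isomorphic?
Yes, isomorphic

The graphs are isomorphic.
One valid mapping φ: V(G1) → V(G2): 0→1, 1→0, 2→4, 3→2, 4→3

Verify φ preserves adjacency — for each edge of G1, its image is an edge of G2:
  (0,4) → (φ(0),φ(4)) = (1,3) ∈ E(G2) ✓
  (1,4) → (φ(1),φ(4)) = (0,3) ∈ E(G2) ✓
  (2,4) → (φ(2),φ(4)) = (3,4) ∈ E(G2) ✓
  (3,4) → (φ(3),φ(4)) = (2,3) ∈ E(G2) ✓
All 4 edges of G1 map to edges of G2, and |E(G1)| = |E(G2)| = 4, so φ is a bijection on edges as well as vertices. Hence G1 ≅ G2.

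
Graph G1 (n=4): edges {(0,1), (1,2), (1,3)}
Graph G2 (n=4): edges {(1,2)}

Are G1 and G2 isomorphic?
No, not isomorphic

The graphs are NOT isomorphic.

Connected components of G1: 1 component(s) with vertex sets [[0, 1, 2, 3]], sizes [4].
Connected components of G2: 3 component(s) with vertex sets [[0], [3], [1, 2]], sizes [1, 1, 2].
The number of connected components (and the multiset of component sizes) is an isomorphism invariant — an isomorphism maps each component of G1 bijectively onto a component of G2. Since G1 has 1 component(s) and G2 has 3, they cannot be isomorphic.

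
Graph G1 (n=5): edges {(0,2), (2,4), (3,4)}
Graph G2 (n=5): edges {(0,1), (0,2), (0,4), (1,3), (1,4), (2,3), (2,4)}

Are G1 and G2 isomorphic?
No, not isomorphic

The graphs are NOT isomorphic.

Counting triangles (3-cliques): G1 has 0, G2 has 2.
Triangle count is an isomorphism invariant, so differing triangle counts rule out isomorphism.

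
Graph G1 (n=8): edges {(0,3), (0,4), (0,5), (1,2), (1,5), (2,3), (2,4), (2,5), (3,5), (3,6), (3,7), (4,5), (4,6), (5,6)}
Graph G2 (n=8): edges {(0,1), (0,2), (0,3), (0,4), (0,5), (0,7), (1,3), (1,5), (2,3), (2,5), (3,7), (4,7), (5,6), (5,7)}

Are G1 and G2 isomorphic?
Yes, isomorphic

The graphs are isomorphic.
One valid mapping φ: V(G1) → V(G2): 0→1, 1→4, 2→7, 3→5, 4→3, 5→0, 6→2, 7→6

Verify φ preserves adjacency — for each edge of G1, its image is an edge of G2:
  (0,3) → (φ(0),φ(3)) = (1,5) ∈ E(G2) ✓
  (0,4) → (φ(0),φ(4)) = (1,3) ∈ E(G2) ✓
  (0,5) → (φ(0),φ(5)) = (0,1) ∈ E(G2) ✓
  (1,2) → (φ(1),φ(2)) = (4,7) ∈ E(G2) ✓
  (1,5) → (φ(1),φ(5)) = (0,4) ∈ E(G2) ✓
  (2,3) → (φ(2),φ(3)) = (5,7) ∈ E(G2) ✓
  (2,4) → (φ(2),φ(4)) = (3,7) ∈ E(G2) ✓
  (2,5) → (φ(2),φ(5)) = (0,7) ∈ E(G2) ✓
  (3,5) → (φ(3),φ(5)) = (0,5) ∈ E(G2) ✓
  (3,6) → (φ(3),φ(6)) = (2,5) ∈ E(G2) ✓
  (3,7) → (φ(3),φ(7)) = (5,6) ∈ E(G2) ✓
  (4,5) → (φ(4),φ(5)) = (0,3) ∈ E(G2) ✓
  (4,6) → (φ(4),φ(6)) = (2,3) ∈ E(G2) ✓
  (5,6) → (φ(5),φ(6)) = (0,2) ∈ E(G2) ✓
All 14 edges of G1 map to edges of G2, and |E(G1)| = |E(G2)| = 14, so φ is a bijection on edges as well as vertices. Hence G1 ≅ G2.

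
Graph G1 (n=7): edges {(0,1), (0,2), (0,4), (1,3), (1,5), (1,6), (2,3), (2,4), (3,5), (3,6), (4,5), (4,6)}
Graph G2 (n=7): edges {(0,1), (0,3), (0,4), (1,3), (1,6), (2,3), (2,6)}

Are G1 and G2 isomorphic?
No, not isomorphic

The graphs are NOT isomorphic.

Connected components of G1: 1 component(s) with vertex sets [[0, 1, 2, 3, 4, 5, 6]], sizes [7].
Connected components of G2: 2 component(s) with vertex sets [[5], [0, 1, 2, 3, 4, 6]], sizes [1, 6].
The number of connected components (and the multiset of component sizes) is an isomorphism invariant — an isomorphism maps each component of G1 bijectively onto a component of G2. Since G1 has 1 component(s) and G2 has 2, they cannot be isomorphic.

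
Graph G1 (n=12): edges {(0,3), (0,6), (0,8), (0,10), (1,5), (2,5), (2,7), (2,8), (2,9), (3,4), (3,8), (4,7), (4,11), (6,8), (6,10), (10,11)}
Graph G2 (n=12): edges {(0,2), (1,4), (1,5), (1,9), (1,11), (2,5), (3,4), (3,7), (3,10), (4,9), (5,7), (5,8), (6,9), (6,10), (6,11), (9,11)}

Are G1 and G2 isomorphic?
Yes, isomorphic

The graphs are isomorphic.
One valid mapping φ: V(G1) → V(G2): 0→9, 1→0, 2→5, 3→4, 4→3, 5→2, 6→11, 7→7, 8→1, 9→8, 10→6, 11→10

Verify φ preserves adjacency — for each edge of G1, its image is an edge of G2:
  (0,3) → (φ(0),φ(3)) = (4,9) ∈ E(G2) ✓
  (0,6) → (φ(0),φ(6)) = (9,11) ∈ E(G2) ✓
  (0,8) → (φ(0),φ(8)) = (1,9) ∈ E(G2) ✓
  (0,10) → (φ(0),φ(10)) = (6,9) ∈ E(G2) ✓
  (1,5) → (φ(1),φ(5)) = (0,2) ∈ E(G2) ✓
  (2,5) → (φ(2),φ(5)) = (2,5) ∈ E(G2) ✓
  (2,7) → (φ(2),φ(7)) = (5,7) ∈ E(G2) ✓
  (2,8) → (φ(2),φ(8)) = (1,5) ∈ E(G2) ✓
  (2,9) → (φ(2),φ(9)) = (5,8) ∈ E(G2) ✓
  (3,4) → (φ(3),φ(4)) = (3,4) ∈ E(G2) ✓
  (3,8) → (φ(3),φ(8)) = (1,4) ∈ E(G2) ✓
  (4,7) → (φ(4),φ(7)) = (3,7) ∈ E(G2) ✓
  (4,11) → (φ(4),φ(11)) = (3,10) ∈ E(G2) ✓
  (6,8) → (φ(6),φ(8)) = (1,11) ∈ E(G2) ✓
  (6,10) → (φ(6),φ(10)) = (6,11) ∈ E(G2) ✓
  (10,11) → (φ(10),φ(11)) = (6,10) ∈ E(G2) ✓
All 16 edges of G1 map to edges of G2, and |E(G1)| = |E(G2)| = 16, so φ is a bijection on edges as well as vertices. Hence G1 ≅ G2.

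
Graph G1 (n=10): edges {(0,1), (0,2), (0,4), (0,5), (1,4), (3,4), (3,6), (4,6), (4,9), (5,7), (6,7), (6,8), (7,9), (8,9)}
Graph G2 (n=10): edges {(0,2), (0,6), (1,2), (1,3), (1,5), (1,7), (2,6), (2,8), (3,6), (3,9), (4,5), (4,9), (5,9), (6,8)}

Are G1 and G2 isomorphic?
No, not isomorphic

The graphs are NOT isomorphic.

Degrees in G1: deg(0)=4, deg(1)=2, deg(2)=1, deg(3)=2, deg(4)=5, deg(5)=2, deg(6)=4, deg(7)=3, deg(8)=2, deg(9)=3.
Sorted degree sequence of G1: [5, 4, 4, 3, 3, 2, 2, 2, 2, 1].
Degrees in G2: deg(0)=2, deg(1)=4, deg(2)=4, deg(3)=3, deg(4)=2, deg(5)=3, deg(6)=4, deg(7)=1, deg(8)=2, deg(9)=3.
Sorted degree sequence of G2: [4, 4, 4, 3, 3, 3, 2, 2, 2, 1].
The (sorted) degree sequence is an isomorphism invariant, so since G1 and G2 have different degree sequences they cannot be isomorphic.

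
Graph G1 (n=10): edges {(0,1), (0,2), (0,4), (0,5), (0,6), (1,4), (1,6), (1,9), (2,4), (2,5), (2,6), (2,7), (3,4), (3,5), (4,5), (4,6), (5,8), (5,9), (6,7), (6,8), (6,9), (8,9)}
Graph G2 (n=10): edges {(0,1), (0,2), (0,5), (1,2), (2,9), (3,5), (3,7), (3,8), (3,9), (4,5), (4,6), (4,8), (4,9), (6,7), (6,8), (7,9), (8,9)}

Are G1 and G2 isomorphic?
No, not isomorphic

The graphs are NOT isomorphic.

Counting triangles (3-cliques): G1 has 15, G2 has 5.
Triangle count is an isomorphism invariant, so differing triangle counts rule out isomorphism.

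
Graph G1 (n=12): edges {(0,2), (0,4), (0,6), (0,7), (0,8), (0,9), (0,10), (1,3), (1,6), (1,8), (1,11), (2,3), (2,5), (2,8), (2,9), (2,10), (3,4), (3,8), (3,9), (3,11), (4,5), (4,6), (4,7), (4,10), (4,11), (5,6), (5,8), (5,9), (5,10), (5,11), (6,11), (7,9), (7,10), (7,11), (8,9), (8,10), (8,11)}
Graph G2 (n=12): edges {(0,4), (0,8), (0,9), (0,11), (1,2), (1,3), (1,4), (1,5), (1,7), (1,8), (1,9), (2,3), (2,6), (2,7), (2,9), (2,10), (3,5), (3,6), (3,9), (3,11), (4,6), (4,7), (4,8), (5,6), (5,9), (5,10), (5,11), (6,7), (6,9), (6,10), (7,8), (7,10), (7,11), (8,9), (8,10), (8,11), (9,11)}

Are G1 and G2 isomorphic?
Yes, isomorphic

The graphs are isomorphic.
One valid mapping φ: V(G1) → V(G2): 0→6, 1→0, 2→3, 3→11, 4→7, 5→1, 6→4, 7→10, 8→9, 9→5, 10→2, 11→8

Verify φ preserves adjacency — for each edge of G1, its image is an edge of G2:
  (0,2) → (φ(0),φ(2)) = (3,6) ∈ E(G2) ✓
  (0,4) → (φ(0),φ(4)) = (6,7) ∈ E(G2) ✓
  (0,6) → (φ(0),φ(6)) = (4,6) ∈ E(G2) ✓
  (0,7) → (φ(0),φ(7)) = (6,10) ∈ E(G2) ✓
  (0,8) → (φ(0),φ(8)) = (6,9) ∈ E(G2) ✓
  (0,9) → (φ(0),φ(9)) = (5,6) ∈ E(G2) ✓
  (0,10) → (φ(0),φ(10)) = (2,6) ∈ E(G2) ✓
  (1,3) → (φ(1),φ(3)) = (0,11) ∈ E(G2) ✓
  (1,6) → (φ(1),φ(6)) = (0,4) ∈ E(G2) ✓
  (1,8) → (φ(1),φ(8)) = (0,9) ∈ E(G2) ✓
  (1,11) → (φ(1),φ(11)) = (0,8) ∈ E(G2) ✓
  (2,3) → (φ(2),φ(3)) = (3,11) ∈ E(G2) ✓
  (2,5) → (φ(2),φ(5)) = (1,3) ∈ E(G2) ✓
  (2,8) → (φ(2),φ(8)) = (3,9) ∈ E(G2) ✓
  (2,9) → (φ(2),φ(9)) = (3,5) ∈ E(G2) ✓
  (2,10) → (φ(2),φ(10)) = (2,3) ∈ E(G2) ✓
  (3,4) → (φ(3),φ(4)) = (7,11) ∈ E(G2) ✓
  (3,8) → (φ(3),φ(8)) = (9,11) ∈ E(G2) ✓
  (3,9) → (φ(3),φ(9)) = (5,11) ∈ E(G2) ✓
  (3,11) → (φ(3),φ(11)) = (8,11) ∈ E(G2) ✓
  (4,5) → (φ(4),φ(5)) = (1,7) ∈ E(G2) ✓
  (4,6) → (φ(4),φ(6)) = (4,7) ∈ E(G2) ✓
  (4,7) → (φ(4),φ(7)) = (7,10) ∈ E(G2) ✓
  (4,10) → (φ(4),φ(10)) = (2,7) ∈ E(G2) ✓
  (4,11) → (φ(4),φ(11)) = (7,8) ∈ E(G2) ✓
  (5,6) → (φ(5),φ(6)) = (1,4) ∈ E(G2) ✓
  (5,8) → (φ(5),φ(8)) = (1,9) ∈ E(G2) ✓
  (5,9) → (φ(5),φ(9)) = (1,5) ∈ E(G2) ✓
  (5,10) → (φ(5),φ(10)) = (1,2) ∈ E(G2) ✓
  (5,11) → (φ(5),φ(11)) = (1,8) ∈ E(G2) ✓
  (6,11) → (φ(6),φ(11)) = (4,8) ∈ E(G2) ✓
  (7,9) → (φ(7),φ(9)) = (5,10) ∈ E(G2) ✓
  (7,10) → (φ(7),φ(10)) = (2,10) ∈ E(G2) ✓
  (7,11) → (φ(7),φ(11)) = (8,10) ∈ E(G2) ✓
  (8,9) → (φ(8),φ(9)) = (5,9) ∈ E(G2) ✓
  (8,10) → (φ(8),φ(10)) = (2,9) ∈ E(G2) ✓
  (8,11) → (φ(8),φ(11)) = (8,9) ∈ E(G2) ✓
All 37 edges of G1 map to edges of G2, and |E(G1)| = |E(G2)| = 37, so φ is a bijection on edges as well as vertices. Hence G1 ≅ G2.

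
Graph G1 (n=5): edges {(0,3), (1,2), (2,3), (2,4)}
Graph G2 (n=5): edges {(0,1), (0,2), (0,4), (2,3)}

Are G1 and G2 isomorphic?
Yes, isomorphic

The graphs are isomorphic.
One valid mapping φ: V(G1) → V(G2): 0→3, 1→4, 2→0, 3→2, 4→1

Verify φ preserves adjacency — for each edge of G1, its image is an edge of G2:
  (0,3) → (φ(0),φ(3)) = (2,3) ∈ E(G2) ✓
  (1,2) → (φ(1),φ(2)) = (0,4) ∈ E(G2) ✓
  (2,3) → (φ(2),φ(3)) = (0,2) ∈ E(G2) ✓
  (2,4) → (φ(2),φ(4)) = (0,1) ∈ E(G2) ✓
All 4 edges of G1 map to edges of G2, and |E(G1)| = |E(G2)| = 4, so φ is a bijection on edges as well as vertices. Hence G1 ≅ G2.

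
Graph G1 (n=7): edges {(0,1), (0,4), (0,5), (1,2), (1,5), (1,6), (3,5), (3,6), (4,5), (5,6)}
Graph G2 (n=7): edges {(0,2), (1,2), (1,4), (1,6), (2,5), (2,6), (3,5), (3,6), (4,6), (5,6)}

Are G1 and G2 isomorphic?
Yes, isomorphic

The graphs are isomorphic.
One valid mapping φ: V(G1) → V(G2): 0→1, 1→2, 2→0, 3→3, 4→4, 5→6, 6→5

Verify φ preserves adjacency — for each edge of G1, its image is an edge of G2:
  (0,1) → (φ(0),φ(1)) = (1,2) ∈ E(G2) ✓
  (0,4) → (φ(0),φ(4)) = (1,4) ∈ E(G2) ✓
  (0,5) → (φ(0),φ(5)) = (1,6) ∈ E(G2) ✓
  (1,2) → (φ(1),φ(2)) = (0,2) ∈ E(G2) ✓
  (1,5) → (φ(1),φ(5)) = (2,6) ∈ E(G2) ✓
  (1,6) → (φ(1),φ(6)) = (2,5) ∈ E(G2) ✓
  (3,5) → (φ(3),φ(5)) = (3,6) ∈ E(G2) ✓
  (3,6) → (φ(3),φ(6)) = (3,5) ∈ E(G2) ✓
  (4,5) → (φ(4),φ(5)) = (4,6) ∈ E(G2) ✓
  (5,6) → (φ(5),φ(6)) = (5,6) ∈ E(G2) ✓
All 10 edges of G1 map to edges of G2, and |E(G1)| = |E(G2)| = 10, so φ is a bijection on edges as well as vertices. Hence G1 ≅ G2.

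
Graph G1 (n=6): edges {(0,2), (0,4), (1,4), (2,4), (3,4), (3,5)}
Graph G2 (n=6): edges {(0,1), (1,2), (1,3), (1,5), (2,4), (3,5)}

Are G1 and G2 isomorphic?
Yes, isomorphic

The graphs are isomorphic.
One valid mapping φ: V(G1) → V(G2): 0→5, 1→0, 2→3, 3→2, 4→1, 5→4

Verify φ preserves adjacency — for each edge of G1, its image is an edge of G2:
  (0,2) → (φ(0),φ(2)) = (3,5) ∈ E(G2) ✓
  (0,4) → (φ(0),φ(4)) = (1,5) ∈ E(G2) ✓
  (1,4) → (φ(1),φ(4)) = (0,1) ∈ E(G2) ✓
  (2,4) → (φ(2),φ(4)) = (1,3) ∈ E(G2) ✓
  (3,4) → (φ(3),φ(4)) = (1,2) ∈ E(G2) ✓
  (3,5) → (φ(3),φ(5)) = (2,4) ∈ E(G2) ✓
All 6 edges of G1 map to edges of G2, and |E(G1)| = |E(G2)| = 6, so φ is a bijection on edges as well as vertices. Hence G1 ≅ G2.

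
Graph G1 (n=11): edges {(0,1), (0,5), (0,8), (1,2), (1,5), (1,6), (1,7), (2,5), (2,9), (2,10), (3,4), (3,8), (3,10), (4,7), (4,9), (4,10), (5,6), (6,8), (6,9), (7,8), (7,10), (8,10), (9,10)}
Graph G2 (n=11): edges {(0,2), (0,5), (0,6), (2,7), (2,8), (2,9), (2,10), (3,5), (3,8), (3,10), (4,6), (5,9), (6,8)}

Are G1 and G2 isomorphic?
No, not isomorphic

The graphs are NOT isomorphic.

Connected components of G1: 1 component(s) with vertex sets [[0, 1, 2, 3, 4, 5, 6, 7, 8, 9, 10]], sizes [11].
Connected components of G2: 2 component(s) with vertex sets [[1], [0, 2, 3, 4, 5, 6, 7, 8, 9, 10]], sizes [1, 10].
The number of connected components (and the multiset of component sizes) is an isomorphism invariant — an isomorphism maps each component of G1 bijectively onto a component of G2. Since G1 has 1 component(s) and G2 has 2, they cannot be isomorphic.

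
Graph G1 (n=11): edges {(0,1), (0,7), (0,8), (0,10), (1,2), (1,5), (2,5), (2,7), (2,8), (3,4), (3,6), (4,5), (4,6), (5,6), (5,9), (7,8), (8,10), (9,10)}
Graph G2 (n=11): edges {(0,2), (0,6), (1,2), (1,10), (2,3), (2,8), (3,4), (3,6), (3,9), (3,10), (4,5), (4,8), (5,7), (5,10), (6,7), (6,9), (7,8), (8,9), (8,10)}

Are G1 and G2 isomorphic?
No, not isomorphic

The graphs are NOT isomorphic.

Counting triangles (3-cliques): G1 has 6, G2 has 1.
Triangle count is an isomorphism invariant, so differing triangle counts rule out isomorphism.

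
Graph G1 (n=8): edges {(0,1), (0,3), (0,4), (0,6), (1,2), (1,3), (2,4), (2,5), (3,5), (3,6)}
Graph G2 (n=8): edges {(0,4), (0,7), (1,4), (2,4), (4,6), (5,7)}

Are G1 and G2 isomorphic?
No, not isomorphic

The graphs are NOT isomorphic.

Counting triangles (3-cliques): G1 has 2, G2 has 0.
Triangle count is an isomorphism invariant, so differing triangle counts rule out isomorphism.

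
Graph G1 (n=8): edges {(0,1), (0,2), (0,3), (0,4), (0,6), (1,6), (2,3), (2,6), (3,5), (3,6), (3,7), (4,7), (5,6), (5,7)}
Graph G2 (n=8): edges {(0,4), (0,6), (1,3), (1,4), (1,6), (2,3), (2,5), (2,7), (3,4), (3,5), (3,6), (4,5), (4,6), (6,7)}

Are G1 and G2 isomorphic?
Yes, isomorphic

The graphs are isomorphic.
One valid mapping φ: V(G1) → V(G2): 0→6, 1→0, 2→1, 3→3, 4→7, 5→5, 6→4, 7→2

Verify φ preserves adjacency — for each edge of G1, its image is an edge of G2:
  (0,1) → (φ(0),φ(1)) = (0,6) ∈ E(G2) ✓
  (0,2) → (φ(0),φ(2)) = (1,6) ∈ E(G2) ✓
  (0,3) → (φ(0),φ(3)) = (3,6) ∈ E(G2) ✓
  (0,4) → (φ(0),φ(4)) = (6,7) ∈ E(G2) ✓
  (0,6) → (φ(0),φ(6)) = (4,6) ∈ E(G2) ✓
  (1,6) → (φ(1),φ(6)) = (0,4) ∈ E(G2) ✓
  (2,3) → (φ(2),φ(3)) = (1,3) ∈ E(G2) ✓
  (2,6) → (φ(2),φ(6)) = (1,4) ∈ E(G2) ✓
  (3,5) → (φ(3),φ(5)) = (3,5) ∈ E(G2) ✓
  (3,6) → (φ(3),φ(6)) = (3,4) ∈ E(G2) ✓
  (3,7) → (φ(3),φ(7)) = (2,3) ∈ E(G2) ✓
  (4,7) → (φ(4),φ(7)) = (2,7) ∈ E(G2) ✓
  (5,6) → (φ(5),φ(6)) = (4,5) ∈ E(G2) ✓
  (5,7) → (φ(5),φ(7)) = (2,5) ∈ E(G2) ✓
All 14 edges of G1 map to edges of G2, and |E(G1)| = |E(G2)| = 14, so φ is a bijection on edges as well as vertices. Hence G1 ≅ G2.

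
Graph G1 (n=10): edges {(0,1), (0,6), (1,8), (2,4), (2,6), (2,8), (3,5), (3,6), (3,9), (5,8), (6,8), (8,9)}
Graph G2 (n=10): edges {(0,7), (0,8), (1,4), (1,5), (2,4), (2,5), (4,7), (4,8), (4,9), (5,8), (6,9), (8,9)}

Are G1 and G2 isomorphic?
Yes, isomorphic

The graphs are isomorphic.
One valid mapping φ: V(G1) → V(G2): 0→0, 1→7, 2→9, 3→5, 4→6, 5→1, 6→8, 7→3, 8→4, 9→2

Verify φ preserves adjacency — for each edge of G1, its image is an edge of G2:
  (0,1) → (φ(0),φ(1)) = (0,7) ∈ E(G2) ✓
  (0,6) → (φ(0),φ(6)) = (0,8) ∈ E(G2) ✓
  (1,8) → (φ(1),φ(8)) = (4,7) ∈ E(G2) ✓
  (2,4) → (φ(2),φ(4)) = (6,9) ∈ E(G2) ✓
  (2,6) → (φ(2),φ(6)) = (8,9) ∈ E(G2) ✓
  (2,8) → (φ(2),φ(8)) = (4,9) ∈ E(G2) ✓
  (3,5) → (φ(3),φ(5)) = (1,5) ∈ E(G2) ✓
  (3,6) → (φ(3),φ(6)) = (5,8) ∈ E(G2) ✓
  (3,9) → (φ(3),φ(9)) = (2,5) ∈ E(G2) ✓
  (5,8) → (φ(5),φ(8)) = (1,4) ∈ E(G2) ✓
  (6,8) → (φ(6),φ(8)) = (4,8) ∈ E(G2) ✓
  (8,9) → (φ(8),φ(9)) = (2,4) ∈ E(G2) ✓
All 12 edges of G1 map to edges of G2, and |E(G1)| = |E(G2)| = 12, so φ is a bijection on edges as well as vertices. Hence G1 ≅ G2.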